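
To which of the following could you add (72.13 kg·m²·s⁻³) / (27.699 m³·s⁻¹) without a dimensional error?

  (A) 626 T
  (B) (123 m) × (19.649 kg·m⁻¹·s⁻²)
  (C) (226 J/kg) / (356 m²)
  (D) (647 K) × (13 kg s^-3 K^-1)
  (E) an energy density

Reference: [kg·m²·s⁻³] / [m³·s⁻¹] = kg·m⁻¹·s⁻².
Each option:
  (A) T = Wb·m⁻² = kg·s⁻²·A⁻¹
  (B) [m] · [kg·m⁻¹·s⁻²] = kg·s⁻²
  (C) [m²·s⁻²] / [m²] = s⁻²
  (D) [K] · [kg·s⁻³·K⁻¹] = kg·s⁻³
  (E) [energy density] = kg·m⁻¹·s⁻²  ← same
Only (E) matches kg·m⁻¹·s⁻².

(E)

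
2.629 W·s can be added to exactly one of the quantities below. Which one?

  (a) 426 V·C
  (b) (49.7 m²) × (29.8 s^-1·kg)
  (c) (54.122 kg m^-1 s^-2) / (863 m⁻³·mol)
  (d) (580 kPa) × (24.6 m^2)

Reference: W·s = J·s⁻¹·s = kg·m²·s⁻².
Each option:
  (a) C·V = s·A·J·C⁻¹ = kg·m²·s⁻²  ← same
  (b) [m²] · [kg·s⁻¹] = kg·m²·s⁻¹
  (c) [kg·m⁻¹·s⁻²] / [m⁻³·mol] = kg·m²·s⁻²·mol⁻¹
  (d) [kg·m⁻¹·s⁻²] · [m²] = kg·m·s⁻²
Only (a) matches kg·m²·s⁻².

(a)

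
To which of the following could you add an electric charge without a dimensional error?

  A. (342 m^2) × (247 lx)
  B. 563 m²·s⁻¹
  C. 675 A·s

C.

Reference: [electric charge] = s·A.
Each option:
  A. [m²] · [m⁻²·cd] = cd
  B. m²·s⁻¹
  C. A·s = s·A  ← same
Only C. matches s·A.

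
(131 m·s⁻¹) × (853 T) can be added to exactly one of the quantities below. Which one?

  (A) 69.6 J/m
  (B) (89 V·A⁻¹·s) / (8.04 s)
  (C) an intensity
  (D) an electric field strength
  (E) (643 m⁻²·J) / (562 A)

Reference: [m·s⁻¹] · [kg·s⁻²·A⁻¹] = kg·m·s⁻³·A⁻¹.
Each option:
  (A) J·m⁻¹ = N·m·m⁻¹ = kg·m·s⁻²
  (B) [kg·m²·s⁻²·A⁻²] / [s] = kg·m²·s⁻³·A⁻²
  (C) [intensity] = kg·s⁻³
  (D) [electric field strength] = kg·m·s⁻³·A⁻¹  ← same
  (E) [kg·s⁻²] / [A] = kg·s⁻²·A⁻¹
Only (D) matches kg·m·s⁻³·A⁻¹.

(D)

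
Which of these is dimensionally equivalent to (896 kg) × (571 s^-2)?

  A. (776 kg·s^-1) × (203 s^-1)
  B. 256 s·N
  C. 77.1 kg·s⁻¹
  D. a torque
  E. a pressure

Reference: [kg] · [s⁻²] = kg·s⁻².
Each option:
  A. [kg·s⁻¹] · [s⁻¹] = kg·s⁻²  ← same
  B. N·s = kg·m·s⁻²·s = kg·m·s⁻¹
  C. kg·s⁻¹
  D. [torque] = kg·m²·s⁻²
  E. [pressure] = kg·m⁻¹·s⁻²
Only A. matches kg·s⁻².

A.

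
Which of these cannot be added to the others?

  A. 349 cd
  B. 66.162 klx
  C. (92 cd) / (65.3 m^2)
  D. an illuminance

Expand each in SI base units:
  A. cd
  B. lx = lm·m⁻² = m⁻²·cd
  C. [cd] / [m²] = m⁻²·cd
  D. [illuminance] = m⁻²·cd
All reduce to m⁻²·cd except A., which is cd.

A.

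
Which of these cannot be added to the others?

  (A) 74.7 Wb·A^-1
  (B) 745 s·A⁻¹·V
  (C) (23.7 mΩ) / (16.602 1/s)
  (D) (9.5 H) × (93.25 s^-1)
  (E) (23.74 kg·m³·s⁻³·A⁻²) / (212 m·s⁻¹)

Expand each in SI base units:
  (A) Wb·A⁻¹ = V·s·A⁻¹ = kg·m²·s⁻²·A⁻²
  (B) V·s·A⁻¹ = J·C⁻¹·s·A⁻¹ = kg·m²·s⁻²·A⁻²
  (C) [kg·m²·s⁻³·A⁻²] / [s⁻¹] = kg·m²·s⁻²·A⁻²
  (D) [kg·m²·s⁻²·A⁻²] · [s⁻¹] = kg·m²·s⁻³·A⁻²
  (E) [kg·m³·s⁻³·A⁻²] / [m·s⁻¹] = kg·m²·s⁻²·A⁻²
All reduce to kg·m²·s⁻²·A⁻² except (D), which is kg·m²·s⁻³·A⁻².

(D)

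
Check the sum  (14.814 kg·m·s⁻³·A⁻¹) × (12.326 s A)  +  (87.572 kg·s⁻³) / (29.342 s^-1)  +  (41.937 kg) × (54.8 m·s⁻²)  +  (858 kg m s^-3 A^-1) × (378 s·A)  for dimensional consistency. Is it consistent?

Work out the base dimensions of each:
  (14.814 kg·m·s⁻³·A⁻¹) × (12.326 s A):  [kg·m·s⁻³·A⁻¹] · [s·A] = kg·m·s⁻²
  (87.572 kg·s⁻³) / (29.342 s^-1):  [kg·s⁻³] / [s⁻¹] = kg·s⁻²
  (41.937 kg) × (54.8 m·s⁻²):  [kg] · [m·s⁻²] = kg·m·s⁻²
  (858 kg m s^-3 A^-1) × (378 s·A):  [kg·m·s⁻³·A⁻¹] · [s·A] = kg·m·s⁻²
The terms do not share a single dimension (kg·m·s⁻² vs kg·s⁻²).

No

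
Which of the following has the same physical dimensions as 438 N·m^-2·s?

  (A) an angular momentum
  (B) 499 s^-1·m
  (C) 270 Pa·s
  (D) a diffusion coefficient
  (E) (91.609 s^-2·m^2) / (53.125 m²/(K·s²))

Reference: N·s·m⁻² = kg·m·s⁻²·s·m⁻² = kg·m⁻¹·s⁻¹.
Each option:
  (A) [angular momentum] = kg·m²·s⁻¹
  (B) m·s⁻¹
  (C) Pa·s = N·m⁻²·s = kg·m⁻¹·s⁻¹  ← same
  (D) [diffusion coefficient] = m²·s⁻¹
  (E) [m²·s⁻²] / [m²·s⁻²·K⁻¹] = K
Only (C) matches kg·m⁻¹·s⁻¹.

(C)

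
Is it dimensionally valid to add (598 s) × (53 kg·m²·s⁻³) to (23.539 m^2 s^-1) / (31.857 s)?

No

Work out the base dimensions of each:
  (598 s) × (53 kg·m²·s⁻³):  [s] · [kg·m²·s⁻³] = kg·m²·s⁻²
  (23.539 m^2 s^-1) / (31.857 s):  [m²·s⁻¹] / [s] = m²·s⁻²
kg·m²·s⁻² ≠ m²·s⁻², so they cannot be added.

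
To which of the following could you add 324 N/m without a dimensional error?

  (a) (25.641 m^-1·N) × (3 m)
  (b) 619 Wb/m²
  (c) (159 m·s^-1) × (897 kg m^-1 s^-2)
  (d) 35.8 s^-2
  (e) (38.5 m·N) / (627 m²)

Reference: N·m⁻¹ = kg·m·s⁻²·m⁻¹ = kg·s⁻².
Each option:
  (a) [kg·s⁻²] · [m] = kg·m·s⁻²
  (b) Wb·m⁻² = V·s·m⁻² = kg·s⁻²·A⁻¹
  (c) [m·s⁻¹] · [kg·m⁻¹·s⁻²] = kg·s⁻³
  (d) s⁻²
  (e) [kg·m²·s⁻²] / [m²] = kg·s⁻²  ← same
Only (e) matches kg·s⁻².

(e)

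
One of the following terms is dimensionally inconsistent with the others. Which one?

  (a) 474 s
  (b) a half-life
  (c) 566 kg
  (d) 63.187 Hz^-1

(c)

Work out the base dimensions of each:
  (a) s
  (b) [half-life] = s
  (c) kg
  (d) Hz⁻¹ = (s⁻¹)⁻¹ = s
All reduce to s except (c), which is kg.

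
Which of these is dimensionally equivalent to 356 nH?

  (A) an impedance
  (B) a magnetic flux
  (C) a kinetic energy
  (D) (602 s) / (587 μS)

(D)

Reference: H = V·s·A⁻¹ = kg·m²·s⁻²·A⁻².
Each option:
  (A) [impedance] = kg·m²·s⁻³·A⁻²
  (B) [magnetic flux] = kg·m²·s⁻²·A⁻¹
  (C) [kinetic energy] = kg·m²·s⁻²
  (D) [s] / [kg⁻¹·m⁻²·s³·A²] = kg·m²·s⁻²·A⁻²  ← same
Only (D) matches kg·m²·s⁻²·A⁻².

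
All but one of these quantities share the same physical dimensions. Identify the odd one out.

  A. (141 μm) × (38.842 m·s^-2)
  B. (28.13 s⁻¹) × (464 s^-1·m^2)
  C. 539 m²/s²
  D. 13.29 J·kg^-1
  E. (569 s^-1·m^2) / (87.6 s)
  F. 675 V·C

F.

Reduce each to base SI dimensions:
  A. [m] · [m·s⁻²] = m²·s⁻²
  B. [s⁻¹] · [m²·s⁻¹] = m²·s⁻²
  C. m²·s⁻²
  D. J·kg⁻¹ = N·m·kg⁻¹ = m²·s⁻²
  E. [m²·s⁻¹] / [s] = m²·s⁻²
  F. C·V = s·A·J·C⁻¹ = kg·m²·s⁻²
All reduce to m²·s⁻² except F., which is kg·m²·s⁻².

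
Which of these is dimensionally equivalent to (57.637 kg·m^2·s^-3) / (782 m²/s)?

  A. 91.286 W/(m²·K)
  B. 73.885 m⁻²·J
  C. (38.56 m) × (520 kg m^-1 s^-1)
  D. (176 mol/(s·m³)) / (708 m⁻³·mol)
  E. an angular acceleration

Reference: [kg·m²·s⁻³] / [m²·s⁻¹] = kg·s⁻².
Each option:
  A. W·m⁻²·K⁻¹ = J·s⁻¹·m⁻²·K⁻¹ = kg·s⁻³·K⁻¹
  B. J·m⁻² = N·m·m⁻² = kg·s⁻²  ← same
  C. [m] · [kg·m⁻¹·s⁻¹] = kg·s⁻¹
  D. [m⁻³·s⁻¹·mol] / [m⁻³·mol] = s⁻¹
  E. [angular acceleration] = s⁻²
Only B. matches kg·s⁻².

B.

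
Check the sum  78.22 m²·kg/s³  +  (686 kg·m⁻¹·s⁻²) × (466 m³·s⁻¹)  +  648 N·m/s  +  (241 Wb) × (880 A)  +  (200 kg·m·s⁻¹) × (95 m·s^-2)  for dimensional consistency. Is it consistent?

In SI base units:
  78.22 m²·kg/s³:  kg·m²·s⁻³
  (686 kg·m⁻¹·s⁻²) × (466 m³·s⁻¹):  [kg·m⁻¹·s⁻²] · [m³·s⁻¹] = kg·m²·s⁻³
  648 N·m/s:  N·m·s⁻¹ = kg·m·s⁻²·m·s⁻¹ = kg·m²·s⁻³
  (241 Wb) × (880 A):  [kg·m²·s⁻²·A⁻¹] · [A] = kg·m²·s⁻²
  (200 kg·m·s⁻¹) × (95 m·s^-2):  [kg·m·s⁻¹] · [m·s⁻²] = kg·m²·s⁻³
The terms do not share a single dimension (kg·m²·s⁻² vs kg·m²·s⁻³).

No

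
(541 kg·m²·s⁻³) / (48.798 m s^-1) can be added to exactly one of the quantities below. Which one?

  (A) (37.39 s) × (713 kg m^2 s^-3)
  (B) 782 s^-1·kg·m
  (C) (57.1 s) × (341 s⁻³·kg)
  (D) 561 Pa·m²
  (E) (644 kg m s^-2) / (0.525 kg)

Reference: [kg·m²·s⁻³] / [m·s⁻¹] = kg·m·s⁻².
Each option:
  (A) [s] · [kg·m²·s⁻³] = kg·m²·s⁻²
  (B) kg·m·s⁻¹
  (C) [s] · [kg·s⁻³] = kg·s⁻²
  (D) Pa·m² = N·m⁻²·m² = kg·m·s⁻²  ← same
  (E) [kg·m·s⁻²] / [kg] = m·s⁻²
Only (D) matches kg·m·s⁻².

(D)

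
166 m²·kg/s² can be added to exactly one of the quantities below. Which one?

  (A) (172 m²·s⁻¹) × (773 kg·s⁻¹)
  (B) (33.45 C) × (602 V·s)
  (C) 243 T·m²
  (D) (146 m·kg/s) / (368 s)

Reference: kg·m²·s⁻².
Each option:
  (A) [m²·s⁻¹] · [kg·s⁻¹] = kg·m²·s⁻²  ← same
  (B) [s·A] · [kg·m²·s⁻²·A⁻¹] = kg·m²·s⁻¹
  (C) T·m² = Wb·m⁻²·m² = kg·m²·s⁻²·A⁻¹
  (D) [kg·m·s⁻¹] / [s] = kg·m·s⁻²
Only (A) matches kg·m²·s⁻².

(A)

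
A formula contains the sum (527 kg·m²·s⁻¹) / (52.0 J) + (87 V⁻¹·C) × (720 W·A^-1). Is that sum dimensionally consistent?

No

In SI base units:
  (527 kg·m²·s⁻¹) / (52.0 J):  [kg·m²·s⁻¹] / [kg·m²·s⁻²] = s
  (87 V⁻¹·C) × (720 W·A^-1):  [kg⁻¹·m⁻²·s⁴·A²] · [kg·m²·s⁻³·A⁻¹] = s·A
s ≠ s·A, so they cannot be added.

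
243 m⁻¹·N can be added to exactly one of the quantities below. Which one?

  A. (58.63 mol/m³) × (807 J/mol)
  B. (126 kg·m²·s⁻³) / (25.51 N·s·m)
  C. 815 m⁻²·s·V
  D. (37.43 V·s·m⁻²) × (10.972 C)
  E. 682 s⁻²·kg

E.

Reference: N·m⁻¹ = kg·m·s⁻²·m⁻¹ = kg·s⁻².
Each option:
  A. [m⁻³·mol] · [kg·m²·s⁻²·mol⁻¹] = kg·m⁻¹·s⁻²
  B. [kg·m²·s⁻³] / [kg·m²·s⁻¹] = s⁻²
  C. V·s·m⁻² = J·C⁻¹·s·m⁻² = kg·s⁻²·A⁻¹
  D. [kg·s⁻²·A⁻¹] · [s·A] = kg·s⁻¹
  E. kg·s⁻²  ← same
Only E. matches kg·s⁻².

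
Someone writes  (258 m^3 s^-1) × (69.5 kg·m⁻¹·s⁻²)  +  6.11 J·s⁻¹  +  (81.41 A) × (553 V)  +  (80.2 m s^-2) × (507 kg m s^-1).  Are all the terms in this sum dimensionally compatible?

Yes

In SI base units:
  (258 m^3 s^-1) × (69.5 kg·m⁻¹·s⁻²):  [m³·s⁻¹] · [kg·m⁻¹·s⁻²] = kg·m²·s⁻³
  6.11 J·s⁻¹:  J·s⁻¹ = N·m·s⁻¹ = kg·m²·s⁻³
  (81.41 A) × (553 V):  [A] · [kg·m²·s⁻³·A⁻¹] = kg·m²·s⁻³
  (80.2 m s^-2) × (507 kg m s^-1):  [m·s⁻²] · [kg·m·s⁻¹] = kg·m²·s⁻³
Every term reduces to kg·m²·s⁻³.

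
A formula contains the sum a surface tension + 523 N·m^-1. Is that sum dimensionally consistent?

Yes

Dimensions:
  a surface tension:  [surface tension] = kg·s⁻²
  523 N·m^-1:  N·m⁻¹ = kg·m·s⁻²·m⁻¹ = kg·s⁻²
Both are kg·s⁻², so they have the same dimensions and can be added.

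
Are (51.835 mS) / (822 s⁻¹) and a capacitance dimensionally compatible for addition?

Yes

Dimensions:
  (51.835 mS) / (822 s⁻¹):  [kg⁻¹·m⁻²·s³·A²] / [s⁻¹] = kg⁻¹·m⁻²·s⁴·A²
  a capacitance:  [capacitance] = kg⁻¹·m⁻²·s⁴·A²
Both are kg⁻¹·m⁻²·s⁴·A², so they have the same dimensions and can be added.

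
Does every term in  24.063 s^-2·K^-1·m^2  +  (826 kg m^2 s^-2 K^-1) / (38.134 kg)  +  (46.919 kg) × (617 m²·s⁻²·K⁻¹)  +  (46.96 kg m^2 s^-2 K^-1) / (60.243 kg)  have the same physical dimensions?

No

Reduce each to base SI dimensions:
  24.063 s^-2·K^-1·m^2:  m²·s⁻²·K⁻¹
  (826 kg m^2 s^-2 K^-1) / (38.134 kg):  [kg·m²·s⁻²·K⁻¹] / [kg] = m²·s⁻²·K⁻¹
  (46.919 kg) × (617 m²·s⁻²·K⁻¹):  [kg] · [m²·s⁻²·K⁻¹] = kg·m²·s⁻²·K⁻¹
  (46.96 kg m^2 s^-2 K^-1) / (60.243 kg):  [kg·m²·s⁻²·K⁻¹] / [kg] = m²·s⁻²·K⁻¹
The terms do not share a single dimension (kg·m²·s⁻²·K⁻¹ vs m²·s⁻²·K⁻¹).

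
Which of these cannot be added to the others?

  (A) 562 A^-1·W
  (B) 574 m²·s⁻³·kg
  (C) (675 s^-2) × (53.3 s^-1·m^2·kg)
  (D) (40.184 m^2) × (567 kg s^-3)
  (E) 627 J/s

Dimensions:
  (A) W·A⁻¹ = J·s⁻¹·A⁻¹ = kg·m²·s⁻³·A⁻¹
  (B) kg·m²·s⁻³
  (C) [s⁻²] · [kg·m²·s⁻¹] = kg·m²·s⁻³
  (D) [m²] · [kg·s⁻³] = kg·m²·s⁻³
  (E) J·s⁻¹ = N·m·s⁻¹ = kg·m²·s⁻³
All reduce to kg·m²·s⁻³ except (A), which is kg·m²·s⁻³·A⁻¹.

(A)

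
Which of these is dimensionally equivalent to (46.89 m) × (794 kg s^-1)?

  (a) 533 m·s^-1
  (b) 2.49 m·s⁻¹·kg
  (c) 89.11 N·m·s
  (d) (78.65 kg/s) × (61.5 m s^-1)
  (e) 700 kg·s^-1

(b)

Reference: [m] · [kg·s⁻¹] = kg·m·s⁻¹.
Each option:
  (a) m·s⁻¹
  (b) kg·m·s⁻¹  ← same
  (c) N·m·s = kg·m·s⁻²·m·s = kg·m²·s⁻¹
  (d) [kg·s⁻¹] · [m·s⁻¹] = kg·m·s⁻²
  (e) kg·s⁻¹
Only (b) matches kg·m·s⁻¹.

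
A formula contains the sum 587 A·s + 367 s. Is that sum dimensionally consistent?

In SI base units:
  587 A·s:  A·s = s·A
  367 s:  s
s·A ≠ s, so they cannot be added.

No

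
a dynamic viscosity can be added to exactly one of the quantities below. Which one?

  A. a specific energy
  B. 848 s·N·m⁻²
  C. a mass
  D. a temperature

Reference: [dynamic viscosity] = kg·m⁻¹·s⁻¹.
Each option:
  A. [specific energy] = m²·s⁻²
  B. N·s·m⁻² = kg·m·s⁻²·s·m⁻² = kg·m⁻¹·s⁻¹  ← same
  C. [mass] = kg
  D. [temperature] = K
Only B. matches kg·m⁻¹·s⁻¹.

B.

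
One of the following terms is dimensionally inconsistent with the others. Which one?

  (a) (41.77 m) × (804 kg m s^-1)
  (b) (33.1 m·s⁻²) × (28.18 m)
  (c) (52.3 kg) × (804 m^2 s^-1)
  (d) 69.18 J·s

(b)

Dimensions:
  (a) [m] · [kg·m·s⁻¹] = kg·m²·s⁻¹
  (b) [m·s⁻²] · [m] = m²·s⁻²
  (c) [kg] · [m²·s⁻¹] = kg·m²·s⁻¹
  (d) J·s = N·m·s = kg·m²·s⁻¹
All reduce to kg·m²·s⁻¹ except (b), which is m²·s⁻².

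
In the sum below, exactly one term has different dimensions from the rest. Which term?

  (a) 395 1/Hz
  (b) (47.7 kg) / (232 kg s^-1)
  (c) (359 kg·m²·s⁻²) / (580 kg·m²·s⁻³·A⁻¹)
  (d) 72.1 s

Expand each in SI base units:
  (a) Hz⁻¹ = (s⁻¹)⁻¹ = s
  (b) [kg] / [kg·s⁻¹] = s
  (c) [kg·m²·s⁻²] / [kg·m²·s⁻³·A⁻¹] = s·A
  (d) s
All reduce to s except (c), which is s·A.

(c)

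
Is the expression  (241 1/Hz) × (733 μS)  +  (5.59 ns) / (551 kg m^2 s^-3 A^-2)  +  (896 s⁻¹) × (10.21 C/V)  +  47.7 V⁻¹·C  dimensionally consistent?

Reduce each to base SI dimensions:
  (241 1/Hz) × (733 μS):  [s] · [kg⁻¹·m⁻²·s³·A²] = kg⁻¹·m⁻²·s⁴·A²
  (5.59 ns) / (551 kg m^2 s^-3 A^-2):  [s] / [kg·m²·s⁻³·A⁻²] = kg⁻¹·m⁻²·s⁴·A²
  (896 s⁻¹) × (10.21 C/V):  [s⁻¹] · [kg⁻¹·m⁻²·s⁴·A²] = kg⁻¹·m⁻²·s³·A²
  47.7 V⁻¹·C:  C·V⁻¹ = s·A·(J·C⁻¹)⁻¹ = kg⁻¹·m⁻²·s⁴·A²
The terms do not share a single dimension (kg⁻¹·m⁻²·s³·A² vs kg⁻¹·m⁻²·s⁴·A²).

No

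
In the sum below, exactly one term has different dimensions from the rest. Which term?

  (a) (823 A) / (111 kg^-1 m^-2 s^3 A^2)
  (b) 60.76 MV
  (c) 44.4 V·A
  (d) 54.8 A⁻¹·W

Dimensions:
  (a) [A] / [kg⁻¹·m⁻²·s³·A²] = kg·m²·s⁻³·A⁻¹
  (b) V = J·C⁻¹ = kg·m²·s⁻³·A⁻¹
  (c) V·A = J·C⁻¹·A = kg·m²·s⁻³
  (d) W·A⁻¹ = J·s⁻¹·A⁻¹ = kg·m²·s⁻³·A⁻¹
All reduce to kg·m²·s⁻³·A⁻¹ except (c), which is kg·m²·s⁻³.

(c)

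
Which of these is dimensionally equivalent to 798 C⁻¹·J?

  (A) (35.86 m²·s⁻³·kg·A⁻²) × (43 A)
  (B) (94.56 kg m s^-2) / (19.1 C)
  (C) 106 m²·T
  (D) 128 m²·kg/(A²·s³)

(A)

Reference: J·C⁻¹ = N·m·(s·A)⁻¹ = kg·m²·s⁻³·A⁻¹.
Each option:
  (A) [kg·m²·s⁻³·A⁻²] · [A] = kg·m²·s⁻³·A⁻¹  ← same
  (B) [kg·m·s⁻²] / [s·A] = kg·m·s⁻³·A⁻¹
  (C) T·m² = Wb·m⁻²·m² = kg·m²·s⁻²·A⁻¹
  (D) kg·m²·s⁻³·A⁻²
Only (A) matches kg·m²·s⁻³·A⁻¹.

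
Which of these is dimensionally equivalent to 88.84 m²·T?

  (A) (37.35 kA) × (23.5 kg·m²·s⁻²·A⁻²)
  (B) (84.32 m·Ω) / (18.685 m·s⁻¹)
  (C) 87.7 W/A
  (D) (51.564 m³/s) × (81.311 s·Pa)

(A)

Reference: T·m² = Wb·m⁻²·m² = kg·m²·s⁻²·A⁻¹.
Each option:
  (A) [A] · [kg·m²·s⁻²·A⁻²] = kg·m²·s⁻²·A⁻¹  ← same
  (B) [kg·m³·s⁻³·A⁻²] / [m·s⁻¹] = kg·m²·s⁻²·A⁻²
  (C) W·A⁻¹ = J·s⁻¹·A⁻¹ = kg·m²·s⁻³·A⁻¹
  (D) [m³·s⁻¹] · [kg·m⁻¹·s⁻¹] = kg·m²·s⁻²
Only (A) matches kg·m²·s⁻²·A⁻¹.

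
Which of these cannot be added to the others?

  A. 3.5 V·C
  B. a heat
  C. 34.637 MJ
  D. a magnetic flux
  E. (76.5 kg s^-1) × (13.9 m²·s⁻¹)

In SI base units:
  A. C·V = s·A·J·C⁻¹ = kg·m²·s⁻²
  B. [heat] = kg·m²·s⁻²
  C. J = N·m = kg·m²·s⁻²
  D. [magnetic flux] = kg·m²·s⁻²·A⁻¹
  E. [kg·s⁻¹] · [m²·s⁻¹] = kg·m²·s⁻²
All reduce to kg·m²·s⁻² except D., which is kg·m²·s⁻²·A⁻¹.

D.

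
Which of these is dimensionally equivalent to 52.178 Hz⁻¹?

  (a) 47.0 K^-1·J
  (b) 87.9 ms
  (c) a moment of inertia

(b)

Reference: Hz⁻¹ = (s⁻¹)⁻¹ = s.
Each option:
  (a) J·K⁻¹ = N·m·K⁻¹ = kg·m²·s⁻²·K⁻¹
  (b) s  ← same
  (c) [moment of inertia] = kg·m²
Only (b) matches s.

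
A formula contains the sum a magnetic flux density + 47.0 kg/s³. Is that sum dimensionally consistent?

In SI base units:
  a magnetic flux density:  [magnetic flux density] = kg·s⁻²·A⁻¹
  47.0 kg/s³:  kg·s⁻³
kg·s⁻²·A⁻¹ ≠ kg·s⁻³, so they cannot be added.

No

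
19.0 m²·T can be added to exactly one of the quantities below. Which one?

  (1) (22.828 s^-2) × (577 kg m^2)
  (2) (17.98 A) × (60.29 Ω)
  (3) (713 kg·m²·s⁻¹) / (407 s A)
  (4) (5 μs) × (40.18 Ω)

Reference: T·m² = Wb·m⁻²·m² = kg·m²·s⁻²·A⁻¹.
Each option:
  (1) [s⁻²] · [kg·m²] = kg·m²·s⁻²
  (2) [A] · [kg·m²·s⁻³·A⁻²] = kg·m²·s⁻³·A⁻¹
  (3) [kg·m²·s⁻¹] / [s·A] = kg·m²·s⁻²·A⁻¹  ← same
  (4) [s] · [kg·m²·s⁻³·A⁻²] = kg·m²·s⁻²·A⁻²
Only (3) matches kg·m²·s⁻²·A⁻¹.

(3)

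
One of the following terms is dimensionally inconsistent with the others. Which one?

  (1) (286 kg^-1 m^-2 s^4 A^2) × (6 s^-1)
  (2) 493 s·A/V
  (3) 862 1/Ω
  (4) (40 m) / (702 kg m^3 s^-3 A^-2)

Expand each in SI base units:
  (1) [kg⁻¹·m⁻²·s⁴·A²] · [s⁻¹] = kg⁻¹·m⁻²·s³·A²
  (2) A·s·V⁻¹ = A·s·(J·C⁻¹)⁻¹ = kg⁻¹·m⁻²·s⁴·A²
  (3) Ω⁻¹ = (V·A⁻¹)⁻¹ = kg⁻¹·m⁻²·s³·A²
  (4) [m] / [kg·m³·s⁻³·A⁻²] = kg⁻¹·m⁻²·s³·A²
All reduce to kg⁻¹·m⁻²·s³·A² except (2), which is kg⁻¹·m⁻²·s⁴·A².

(2)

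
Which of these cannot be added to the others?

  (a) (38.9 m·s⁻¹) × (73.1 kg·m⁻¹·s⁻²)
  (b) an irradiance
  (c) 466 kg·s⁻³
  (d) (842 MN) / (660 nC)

(d)

Dimensions:
  (a) [m·s⁻¹] · [kg·m⁻¹·s⁻²] = kg·s⁻³
  (b) [irradiance] = kg·s⁻³
  (c) kg·s⁻³
  (d) [kg·m·s⁻²] / [s·A] = kg·m·s⁻³·A⁻¹
All reduce to kg·s⁻³ except (d), which is kg·m·s⁻³·A⁻¹.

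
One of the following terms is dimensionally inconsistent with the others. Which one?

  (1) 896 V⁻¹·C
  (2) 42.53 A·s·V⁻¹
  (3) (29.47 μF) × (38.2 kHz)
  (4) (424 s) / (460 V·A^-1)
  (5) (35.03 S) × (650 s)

In SI base units:
  (1) C·V⁻¹ = s·A·(J·C⁻¹)⁻¹ = kg⁻¹·m⁻²·s⁴·A²
  (2) A·s·V⁻¹ = A·s·(J·C⁻¹)⁻¹ = kg⁻¹·m⁻²·s⁴·A²
  (3) [kg⁻¹·m⁻²·s⁴·A²] · [s⁻¹] = kg⁻¹·m⁻²·s³·A²
  (4) [s] / [kg·m²·s⁻³·A⁻²] = kg⁻¹·m⁻²·s⁴·A²
  (5) [kg⁻¹·m⁻²·s³·A²] · [s] = kg⁻¹·m⁻²·s⁴·A²
All reduce to kg⁻¹·m⁻²·s⁴·A² except (3), which is kg⁻¹·m⁻²·s³·A².

(3)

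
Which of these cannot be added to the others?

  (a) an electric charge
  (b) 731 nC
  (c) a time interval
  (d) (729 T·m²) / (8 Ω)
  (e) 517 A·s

Reduce each to base SI dimensions:
  (a) [electric charge] = s·A
  (b) C = s·A
  (c) [time interval] = s
  (d) [kg·m²·s⁻²·A⁻¹] / [kg·m²·s⁻³·A⁻²] = s·A
  (e) A·s = s·A
All reduce to s·A except (c), which is s.

(c)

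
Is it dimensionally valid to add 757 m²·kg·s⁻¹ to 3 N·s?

Dimensions:
  757 m²·kg·s⁻¹:  kg·m²·s⁻¹
  3 N·s:  N·s = kg·m·s⁻²·s = kg·m·s⁻¹
kg·m²·s⁻¹ ≠ kg·m·s⁻¹, so they cannot be added.

No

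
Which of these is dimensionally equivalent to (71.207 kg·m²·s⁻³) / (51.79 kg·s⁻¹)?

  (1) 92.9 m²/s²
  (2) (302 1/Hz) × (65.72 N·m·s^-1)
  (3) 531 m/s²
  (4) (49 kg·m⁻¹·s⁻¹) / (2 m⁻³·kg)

(1)

Reference: [kg·m²·s⁻³] / [kg·s⁻¹] = m²·s⁻².
Each option:
  (1) m²·s⁻²  ← same
  (2) [s] · [kg·m²·s⁻³] = kg·m²·s⁻²
  (3) m·s⁻²
  (4) [kg·m⁻¹·s⁻¹] / [kg·m⁻³] = m²·s⁻¹
Only (1) matches m²·s⁻².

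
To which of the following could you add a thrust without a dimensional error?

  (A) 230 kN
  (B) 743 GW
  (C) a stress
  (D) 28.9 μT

(A)

Reference: [thrust] = kg·m·s⁻².
Each option:
  (A) N = kg·m·s⁻²  ← same
  (B) W = J·s⁻¹ = kg·m²·s⁻³
  (C) [stress] = kg·m⁻¹·s⁻²
  (D) T = Wb·m⁻² = kg·s⁻²·A⁻¹
Only (A) matches kg·m·s⁻².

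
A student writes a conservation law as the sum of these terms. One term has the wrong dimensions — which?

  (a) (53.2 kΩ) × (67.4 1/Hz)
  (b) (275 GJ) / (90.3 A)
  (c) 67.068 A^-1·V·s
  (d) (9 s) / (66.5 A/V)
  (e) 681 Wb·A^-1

(b)

In SI base units:
  (a) [kg·m²·s⁻³·A⁻²] · [s] = kg·m²·s⁻²·A⁻²
  (b) [kg·m²·s⁻²] / [A] = kg·m²·s⁻²·A⁻¹
  (c) V·s·A⁻¹ = J·C⁻¹·s·A⁻¹ = kg·m²·s⁻²·A⁻²
  (d) [s] / [kg⁻¹·m⁻²·s³·A²] = kg·m²·s⁻²·A⁻²
  (e) Wb·A⁻¹ = V·s·A⁻¹ = kg·m²·s⁻²·A⁻²
All reduce to kg·m²·s⁻²·A⁻² except (b), which is kg·m²·s⁻²·A⁻¹.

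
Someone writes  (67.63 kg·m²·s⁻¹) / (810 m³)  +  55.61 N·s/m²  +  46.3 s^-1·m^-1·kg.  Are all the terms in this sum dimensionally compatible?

Dimensions:
  (67.63 kg·m²·s⁻¹) / (810 m³):  [kg·m²·s⁻¹] / [m³] = kg·m⁻¹·s⁻¹
  55.61 N·s/m²:  N·s·m⁻² = kg·m·s⁻²·s·m⁻² = kg·m⁻¹·s⁻¹
  46.3 s^-1·m^-1·kg:  kg·m⁻¹·s⁻¹
Every term reduces to kg·m⁻¹·s⁻¹.

Yes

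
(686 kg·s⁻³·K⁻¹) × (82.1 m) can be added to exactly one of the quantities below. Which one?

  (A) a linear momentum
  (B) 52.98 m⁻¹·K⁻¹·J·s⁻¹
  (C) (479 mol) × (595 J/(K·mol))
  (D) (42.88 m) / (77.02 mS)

(B)

Reference: [kg·s⁻³·K⁻¹] · [m] = kg·m·s⁻³·K⁻¹.
Each option:
  (A) [linear momentum] = kg·m·s⁻¹
  (B) J·s⁻¹·m⁻¹·K⁻¹ = N·m·s⁻¹·m⁻¹·K⁻¹ = kg·m·s⁻³·K⁻¹  ← same
  (C) [mol] · [kg·m²·s⁻²·K⁻¹·mol⁻¹] = kg·m²·s⁻²·K⁻¹
  (D) [m] / [kg⁻¹·m⁻²·s³·A²] = kg·m³·s⁻³·A⁻²
Only (B) matches kg·m·s⁻³·K⁻¹.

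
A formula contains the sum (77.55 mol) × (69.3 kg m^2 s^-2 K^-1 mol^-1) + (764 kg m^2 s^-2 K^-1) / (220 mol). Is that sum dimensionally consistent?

No

Reduce each to base SI dimensions:
  (77.55 mol) × (69.3 kg m^2 s^-2 K^-1 mol^-1):  [mol] · [kg·m²·s⁻²·K⁻¹·mol⁻¹] = kg·m²·s⁻²·K⁻¹
  (764 kg m^2 s^-2 K^-1) / (220 mol):  [kg·m²·s⁻²·K⁻¹] / [mol] = kg·m²·s⁻²·K⁻¹·mol⁻¹
kg·m²·s⁻²·K⁻¹ ≠ kg·m²·s⁻²·K⁻¹·mol⁻¹, so they cannot be added.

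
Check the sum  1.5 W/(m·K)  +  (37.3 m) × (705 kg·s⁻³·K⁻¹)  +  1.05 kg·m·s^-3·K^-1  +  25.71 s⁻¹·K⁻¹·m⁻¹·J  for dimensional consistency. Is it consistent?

Yes

Expand each in SI base units:
  1.5 W/(m·K):  W·m⁻¹·K⁻¹ = J·s⁻¹·m⁻¹·K⁻¹ = kg·m·s⁻³·K⁻¹
  (37.3 m) × (705 kg·s⁻³·K⁻¹):  [m] · [kg·s⁻³·K⁻¹] = kg·m·s⁻³·K⁻¹
  1.05 kg·m·s^-3·K^-1:  kg·m·s⁻³·K⁻¹
  25.71 s⁻¹·K⁻¹·m⁻¹·J:  J·s⁻¹·m⁻¹·K⁻¹ = N·m·s⁻¹·m⁻¹·K⁻¹ = kg·m·s⁻³·K⁻¹
Every term reduces to kg·m·s⁻³·K⁻¹.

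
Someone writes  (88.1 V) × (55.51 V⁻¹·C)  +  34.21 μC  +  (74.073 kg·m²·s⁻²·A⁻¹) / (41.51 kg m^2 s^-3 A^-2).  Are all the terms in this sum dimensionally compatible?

Yes

Reduce each to base SI dimensions:
  (88.1 V) × (55.51 V⁻¹·C):  [kg·m²·s⁻³·A⁻¹] · [kg⁻¹·m⁻²·s⁴·A²] = s·A
  34.21 μC:  C = s·A
  (74.073 kg·m²·s⁻²·A⁻¹) / (41.51 kg m^2 s^-3 A^-2):  [kg·m²·s⁻²·A⁻¹] / [kg·m²·s⁻³·A⁻²] = s·A
Every term reduces to s·A.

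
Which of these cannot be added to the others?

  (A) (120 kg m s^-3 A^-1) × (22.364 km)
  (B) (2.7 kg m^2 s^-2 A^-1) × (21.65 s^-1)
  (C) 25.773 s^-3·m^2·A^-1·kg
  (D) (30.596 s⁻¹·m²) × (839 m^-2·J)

(D)

Reduce each to base SI dimensions:
  (A) [kg·m·s⁻³·A⁻¹] · [m] = kg·m²·s⁻³·A⁻¹
  (B) [kg·m²·s⁻²·A⁻¹] · [s⁻¹] = kg·m²·s⁻³·A⁻¹
  (C) kg·m²·s⁻³·A⁻¹
  (D) [m²·s⁻¹] · [kg·s⁻²] = kg·m²·s⁻³
All reduce to kg·m²·s⁻³·A⁻¹ except (D), which is kg·m²·s⁻³.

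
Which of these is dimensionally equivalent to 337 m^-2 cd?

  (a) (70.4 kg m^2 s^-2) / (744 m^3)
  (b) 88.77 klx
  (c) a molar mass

(b)

Reference: m⁻²·cd.
Each option:
  (a) [kg·m²·s⁻²] / [m³] = kg·m⁻¹·s⁻²
  (b) lx = lm·m⁻² = m⁻²·cd  ← same
  (c) [molar mass] = kg·mol⁻¹
Only (b) matches m⁻²·cd.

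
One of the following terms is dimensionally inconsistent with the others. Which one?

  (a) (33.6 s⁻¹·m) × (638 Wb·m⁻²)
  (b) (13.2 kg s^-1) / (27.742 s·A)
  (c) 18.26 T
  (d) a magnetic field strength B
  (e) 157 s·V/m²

(a)

Dimensions:
  (a) [m·s⁻¹] · [kg·s⁻²·A⁻¹] = kg·m·s⁻³·A⁻¹
  (b) [kg·s⁻¹] / [s·A] = kg·s⁻²·A⁻¹
  (c) T = Wb·m⁻² = kg·s⁻²·A⁻¹
  (d) [magnetic field strength B] = kg·s⁻²·A⁻¹
  (e) V·s·m⁻² = J·C⁻¹·s·m⁻² = kg·s⁻²·A⁻¹
All reduce to kg·s⁻²·A⁻¹ except (a), which is kg·m·s⁻³·A⁻¹.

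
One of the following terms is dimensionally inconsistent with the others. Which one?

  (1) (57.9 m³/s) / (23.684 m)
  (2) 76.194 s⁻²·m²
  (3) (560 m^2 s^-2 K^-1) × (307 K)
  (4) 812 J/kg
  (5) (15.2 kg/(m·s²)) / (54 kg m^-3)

Dimensions:
  (1) [m³·s⁻¹] / [m] = m²·s⁻¹
  (2) m²·s⁻²
  (3) [m²·s⁻²·K⁻¹] · [K] = m²·s⁻²
  (4) J·kg⁻¹ = N·m·kg⁻¹ = m²·s⁻²
  (5) [kg·m⁻¹·s⁻²] / [kg·m⁻³] = m²·s⁻²
All reduce to m²·s⁻² except (1), which is m²·s⁻¹.

(1)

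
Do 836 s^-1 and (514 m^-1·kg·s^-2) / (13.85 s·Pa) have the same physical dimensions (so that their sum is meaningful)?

Expand each in SI base units:
  836 s^-1:  s⁻¹
  (514 m^-1·kg·s^-2) / (13.85 s·Pa):  [kg·m⁻¹·s⁻²] / [kg·m⁻¹·s⁻¹] = s⁻¹
Both are s⁻¹, so they have the same dimensions and can be added.

Yes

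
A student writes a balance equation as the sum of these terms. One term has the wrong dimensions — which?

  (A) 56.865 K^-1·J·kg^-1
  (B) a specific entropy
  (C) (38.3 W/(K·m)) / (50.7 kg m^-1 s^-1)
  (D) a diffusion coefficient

(D)

Reduce each to base SI dimensions:
  (A) J·kg⁻¹·K⁻¹ = N·m·kg⁻¹·K⁻¹ = m²·s⁻²·K⁻¹
  (B) [specific entropy] = m²·s⁻²·K⁻¹
  (C) [kg·m·s⁻³·K⁻¹] / [kg·m⁻¹·s⁻¹] = m²·s⁻²·K⁻¹
  (D) [diffusion coefficient] = m²·s⁻¹
All reduce to m²·s⁻²·K⁻¹ except (D), which is m²·s⁻¹.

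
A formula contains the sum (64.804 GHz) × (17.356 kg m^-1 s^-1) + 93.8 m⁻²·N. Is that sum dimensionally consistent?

Dimensions:
  (64.804 GHz) × (17.356 kg m^-1 s^-1):  [s⁻¹] · [kg·m⁻¹·s⁻¹] = kg·m⁻¹·s⁻²
  93.8 m⁻²·N:  N·m⁻² = kg·m·s⁻²·m⁻² = kg·m⁻¹·s⁻²
Both are kg·m⁻¹·s⁻², so they have the same dimensions and can be added.

Yes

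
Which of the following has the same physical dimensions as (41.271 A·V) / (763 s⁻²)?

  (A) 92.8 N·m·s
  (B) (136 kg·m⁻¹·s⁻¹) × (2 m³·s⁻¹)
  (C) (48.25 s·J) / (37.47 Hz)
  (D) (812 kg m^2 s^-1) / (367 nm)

Reference: [kg·m²·s⁻³] / [s⁻²] = kg·m²·s⁻¹.
Each option:
  (A) N·m·s = kg·m·s⁻²·m·s = kg·m²·s⁻¹  ← same
  (B) [kg·m⁻¹·s⁻¹] · [m³·s⁻¹] = kg·m²·s⁻²
  (C) [kg·m²·s⁻¹] / [s⁻¹] = kg·m²
  (D) [kg·m²·s⁻¹] / [m] = kg·m·s⁻¹
Only (A) matches kg·m²·s⁻¹.

(A)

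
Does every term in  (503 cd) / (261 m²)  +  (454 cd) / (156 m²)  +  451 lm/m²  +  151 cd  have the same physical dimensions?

Expand each in SI base units:
  (503 cd) / (261 m²):  [cd] / [m²] = m⁻²·cd
  (454 cd) / (156 m²):  [cd] / [m²] = m⁻²·cd
  451 lm/m²:  lm·m⁻² = cd·m⁻² = m⁻²·cd
  151 cd:  cd
The terms do not share a single dimension (cd vs m⁻²·cd).

No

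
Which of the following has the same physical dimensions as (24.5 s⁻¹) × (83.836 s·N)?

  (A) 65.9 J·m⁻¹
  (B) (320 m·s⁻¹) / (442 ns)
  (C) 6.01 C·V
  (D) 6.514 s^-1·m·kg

Reference: [s⁻¹] · [kg·m·s⁻¹] = kg·m·s⁻².
Each option:
  (A) J·m⁻¹ = N·m·m⁻¹ = kg·m·s⁻²  ← same
  (B) [m·s⁻¹] / [s] = m·s⁻²
  (C) C·V = s·A·J·C⁻¹ = kg·m²·s⁻²
  (D) kg·m·s⁻¹
Only (A) matches kg·m·s⁻².

(A)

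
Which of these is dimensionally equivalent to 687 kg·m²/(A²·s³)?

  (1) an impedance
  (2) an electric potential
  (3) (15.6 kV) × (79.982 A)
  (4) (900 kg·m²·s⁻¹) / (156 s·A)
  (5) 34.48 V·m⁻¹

Reference: kg·m²·s⁻³·A⁻².
Each option:
  (1) [impedance] = kg·m²·s⁻³·A⁻²  ← same
  (2) [electric potential] = kg·m²·s⁻³·A⁻¹
  (3) [kg·m²·s⁻³·A⁻¹] · [A] = kg·m²·s⁻³
  (4) [kg·m²·s⁻¹] / [s·A] = kg·m²·s⁻²·A⁻¹
  (5) V·m⁻¹ = J·C⁻¹·m⁻¹ = kg·m·s⁻³·A⁻¹
Only (1) matches kg·m²·s⁻³·A⁻².

(1)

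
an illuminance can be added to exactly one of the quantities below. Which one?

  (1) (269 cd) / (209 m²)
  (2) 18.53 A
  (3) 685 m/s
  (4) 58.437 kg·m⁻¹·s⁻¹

Reference: [illuminance] = m⁻²·cd.
Each option:
  (1) [cd] / [m²] = m⁻²·cd  ← same
  (2) A
  (3) m·s⁻¹
  (4) kg·m⁻¹·s⁻¹
Only (1) matches m⁻²·cd.

(1)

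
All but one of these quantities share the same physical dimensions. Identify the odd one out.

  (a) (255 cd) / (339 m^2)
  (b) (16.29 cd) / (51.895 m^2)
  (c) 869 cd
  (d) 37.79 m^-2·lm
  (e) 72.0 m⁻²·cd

Expand each in SI base units:
  (a) [cd] / [m²] = m⁻²·cd
  (b) [cd] / [m²] = m⁻²·cd
  (c) cd
  (d) lm·m⁻² = cd·m⁻² = m⁻²·cd
  (e) cd·m⁻² = m⁻²·cd
All reduce to m⁻²·cd except (c), which is cd.

(c)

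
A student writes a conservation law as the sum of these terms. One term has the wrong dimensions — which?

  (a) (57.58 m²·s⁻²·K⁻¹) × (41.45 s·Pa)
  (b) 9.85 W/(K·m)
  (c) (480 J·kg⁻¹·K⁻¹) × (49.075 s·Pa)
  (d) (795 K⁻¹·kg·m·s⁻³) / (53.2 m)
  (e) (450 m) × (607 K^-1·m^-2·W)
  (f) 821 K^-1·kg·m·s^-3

(d)

Dimensions:
  (a) [m²·s⁻²·K⁻¹] · [kg·m⁻¹·s⁻¹] = kg·m·s⁻³·K⁻¹
  (b) W·m⁻¹·K⁻¹ = J·s⁻¹·m⁻¹·K⁻¹ = kg·m·s⁻³·K⁻¹
  (c) [m²·s⁻²·K⁻¹] · [kg·m⁻¹·s⁻¹] = kg·m·s⁻³·K⁻¹
  (d) [kg·m·s⁻³·K⁻¹] / [m] = kg·s⁻³·K⁻¹
  (e) [m] · [kg·s⁻³·K⁻¹] = kg·m·s⁻³·K⁻¹
  (f) kg·m·s⁻³·K⁻¹
All reduce to kg·m·s⁻³·K⁻¹ except (d), which is kg·s⁻³·K⁻¹.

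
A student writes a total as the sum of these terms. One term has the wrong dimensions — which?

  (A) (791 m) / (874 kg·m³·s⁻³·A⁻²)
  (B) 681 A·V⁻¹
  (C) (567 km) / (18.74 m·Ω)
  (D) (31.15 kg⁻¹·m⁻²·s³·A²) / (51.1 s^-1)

Expand each in SI base units:
  (A) [m] / [kg·m³·s⁻³·A⁻²] = kg⁻¹·m⁻²·s³·A²
  (B) A·V⁻¹ = A·(J·C⁻¹)⁻¹ = kg⁻¹·m⁻²·s³·A²
  (C) [m] / [kg·m³·s⁻³·A⁻²] = kg⁻¹·m⁻²·s³·A²
  (D) [kg⁻¹·m⁻²·s³·A²] / [s⁻¹] = kg⁻¹·m⁻²·s⁴·A²
All reduce to kg⁻¹·m⁻²·s³·A² except (D), which is kg⁻¹·m⁻²·s⁴·A².

(D)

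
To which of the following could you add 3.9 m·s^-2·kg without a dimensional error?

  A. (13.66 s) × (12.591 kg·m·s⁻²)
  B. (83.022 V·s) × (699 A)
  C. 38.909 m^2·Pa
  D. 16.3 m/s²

Reference: kg·m·s⁻².
Each option:
  A. [s] · [kg·m·s⁻²] = kg·m·s⁻¹
  B. [kg·m²·s⁻²·A⁻¹] · [A] = kg·m²·s⁻²
  C. Pa·m² = N·m⁻²·m² = kg·m·s⁻²  ← same
  D. m·s⁻²
Only C. matches kg·m·s⁻².

C.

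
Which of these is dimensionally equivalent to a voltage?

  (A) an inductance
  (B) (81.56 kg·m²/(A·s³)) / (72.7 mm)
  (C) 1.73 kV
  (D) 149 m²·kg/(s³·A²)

(C)

Reference: [voltage] = kg·m²·s⁻³·A⁻¹.
Each option:
  (A) [inductance] = kg·m²·s⁻²·A⁻²
  (B) [kg·m²·s⁻³·A⁻¹] / [m] = kg·m·s⁻³·A⁻¹
  (C) V = J·C⁻¹ = kg·m²·s⁻³·A⁻¹  ← same
  (D) kg·m²·s⁻³·A⁻²
Only (C) matches kg·m²·s⁻³·A⁻¹.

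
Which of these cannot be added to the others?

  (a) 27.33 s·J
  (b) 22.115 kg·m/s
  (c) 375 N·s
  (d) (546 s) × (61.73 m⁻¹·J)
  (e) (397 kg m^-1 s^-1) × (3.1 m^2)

Dimensions:
  (a) J·s = N·m·s = kg·m²·s⁻¹
  (b) kg·m·s⁻¹
  (c) N·s = kg·m·s⁻²·s = kg·m·s⁻¹
  (d) [s] · [kg·m·s⁻²] = kg·m·s⁻¹
  (e) [kg·m⁻¹·s⁻¹] · [m²] = kg·m·s⁻¹
All reduce to kg·m·s⁻¹ except (a), which is kg·m²·s⁻¹.

(a)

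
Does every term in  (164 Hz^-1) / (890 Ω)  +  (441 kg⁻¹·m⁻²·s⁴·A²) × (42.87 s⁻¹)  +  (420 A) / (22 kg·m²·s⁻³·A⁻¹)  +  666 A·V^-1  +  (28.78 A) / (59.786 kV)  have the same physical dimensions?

No

Reduce each to base SI dimensions:
  (164 Hz^-1) / (890 Ω):  [s] / [kg·m²·s⁻³·A⁻²] = kg⁻¹·m⁻²·s⁴·A²
  (441 kg⁻¹·m⁻²·s⁴·A²) × (42.87 s⁻¹):  [kg⁻¹·m⁻²·s⁴·A²] · [s⁻¹] = kg⁻¹·m⁻²·s³·A²
  (420 A) / (22 kg·m²·s⁻³·A⁻¹):  [A] / [kg·m²·s⁻³·A⁻¹] = kg⁻¹·m⁻²·s³·A²
  666 A·V^-1:  A·V⁻¹ = A·(J·C⁻¹)⁻¹ = kg⁻¹·m⁻²·s³·A²
  (28.78 A) / (59.786 kV):  [A] / [kg·m²·s⁻³·A⁻¹] = kg⁻¹·m⁻²·s³·A²
The terms do not share a single dimension (kg⁻¹·m⁻²·s³·A² vs kg⁻¹·m⁻²·s⁴·A²).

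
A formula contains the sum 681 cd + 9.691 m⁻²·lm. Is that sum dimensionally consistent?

Work out the base dimensions of each:
  681 cd:  cd
  9.691 m⁻²·lm:  lm·m⁻² = cd·m⁻² = m⁻²·cd
cd ≠ m⁻²·cd, so they cannot be added.

No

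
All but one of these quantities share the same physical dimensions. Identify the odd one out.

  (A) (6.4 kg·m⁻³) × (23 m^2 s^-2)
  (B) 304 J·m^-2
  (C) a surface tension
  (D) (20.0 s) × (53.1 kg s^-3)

(A)

Expand each in SI base units:
  (A) [kg·m⁻³] · [m²·s⁻²] = kg·m⁻¹·s⁻²
  (B) J·m⁻² = N·m·m⁻² = kg·s⁻²
  (C) [surface tension] = kg·s⁻²
  (D) [s] · [kg·s⁻³] = kg·s⁻²
All reduce to kg·s⁻² except (A), which is kg·m⁻¹·s⁻².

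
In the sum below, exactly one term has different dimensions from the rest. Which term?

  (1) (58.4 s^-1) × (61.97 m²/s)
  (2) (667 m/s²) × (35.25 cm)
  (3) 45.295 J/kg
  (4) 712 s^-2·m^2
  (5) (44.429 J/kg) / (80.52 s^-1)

(5)

Expand each in SI base units:
  (1) [s⁻¹] · [m²·s⁻¹] = m²·s⁻²
  (2) [m·s⁻²] · [m] = m²·s⁻²
  (3) J·kg⁻¹ = N·m·kg⁻¹ = m²·s⁻²
  (4) m²·s⁻²
  (5) [m²·s⁻²] / [s⁻¹] = m²·s⁻¹
All reduce to m²·s⁻² except (5), which is m²·s⁻¹.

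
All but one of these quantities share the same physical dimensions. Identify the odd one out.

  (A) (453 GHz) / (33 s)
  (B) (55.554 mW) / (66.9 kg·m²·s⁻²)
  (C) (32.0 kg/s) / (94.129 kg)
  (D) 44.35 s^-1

Work out the base dimensions of each:
  (A) [s⁻¹] / [s] = s⁻²
  (B) [kg·m²·s⁻³] / [kg·m²·s⁻²] = s⁻¹
  (C) [kg·s⁻¹] / [kg] = s⁻¹
  (D) s⁻¹
All reduce to s⁻¹ except (A), which is s⁻².

(A)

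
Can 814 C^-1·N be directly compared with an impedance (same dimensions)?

Dimensions:
  814 C^-1·N:  N·C⁻¹ = kg·m·s⁻²·(s·A)⁻¹ = kg·m·s⁻³·A⁻¹
  an impedance:  [impedance] = kg·m²·s⁻³·A⁻²
kg·m·s⁻³·A⁻¹ ≠ kg·m²·s⁻³·A⁻², so they cannot be added.

No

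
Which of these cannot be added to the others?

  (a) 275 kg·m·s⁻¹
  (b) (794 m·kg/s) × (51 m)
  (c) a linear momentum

(b)

Dimensions:
  (a) kg·m·s⁻¹
  (b) [kg·m·s⁻¹] · [m] = kg·m²·s⁻¹
  (c) [linear momentum] = kg·m·s⁻¹
All reduce to kg·m·s⁻¹ except (b), which is kg·m²·s⁻¹.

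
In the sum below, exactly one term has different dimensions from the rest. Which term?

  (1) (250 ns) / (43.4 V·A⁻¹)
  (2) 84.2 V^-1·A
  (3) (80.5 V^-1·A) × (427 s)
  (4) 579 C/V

In SI base units:
  (1) [s] / [kg·m²·s⁻³·A⁻²] = kg⁻¹·m⁻²·s⁴·A²
  (2) A·V⁻¹ = A·(J·C⁻¹)⁻¹ = kg⁻¹·m⁻²·s³·A²
  (3) [kg⁻¹·m⁻²·s³·A²] · [s] = kg⁻¹·m⁻²·s⁴·A²
  (4) C·V⁻¹ = s·A·(J·C⁻¹)⁻¹ = kg⁻¹·m⁻²·s⁴·A²
All reduce to kg⁻¹·m⁻²·s⁴·A² except (2), which is kg⁻¹·m⁻²·s³·A².

(2)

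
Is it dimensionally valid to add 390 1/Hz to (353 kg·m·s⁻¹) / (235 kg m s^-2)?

In SI base units:
  390 1/Hz:  Hz⁻¹ = (s⁻¹)⁻¹ = s
  (353 kg·m·s⁻¹) / (235 kg m s^-2):  [kg·m·s⁻¹] / [kg·m·s⁻²] = s
Both are s, so they have the same dimensions and can be added.

Yes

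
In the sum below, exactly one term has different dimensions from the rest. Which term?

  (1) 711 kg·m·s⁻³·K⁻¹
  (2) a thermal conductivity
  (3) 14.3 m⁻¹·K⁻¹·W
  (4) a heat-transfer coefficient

Reduce each to base SI dimensions:
  (1) kg·m·s⁻³·K⁻¹
  (2) [thermal conductivity] = kg·m·s⁻³·K⁻¹
  (3) W·m⁻¹·K⁻¹ = J·s⁻¹·m⁻¹·K⁻¹ = kg·m·s⁻³·K⁻¹
  (4) [heat-transfer coefficient] = kg·s⁻³·K⁻¹
All reduce to kg·m·s⁻³·K⁻¹ except (4), which is kg·s⁻³·K⁻¹.

(4)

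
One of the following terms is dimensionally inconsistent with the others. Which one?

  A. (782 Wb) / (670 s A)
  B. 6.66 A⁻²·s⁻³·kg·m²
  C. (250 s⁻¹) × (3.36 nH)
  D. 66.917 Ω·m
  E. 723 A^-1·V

Reduce each to base SI dimensions:
  A. [kg·m²·s⁻²·A⁻¹] / [s·A] = kg·m²·s⁻³·A⁻²
  B. kg·m²·s⁻³·A⁻²
  C. [s⁻¹] · [kg·m²·s⁻²·A⁻²] = kg·m²·s⁻³·A⁻²
  D. Ω·m = V·A⁻¹·m = kg·m³·s⁻³·A⁻²
  E. V·A⁻¹ = J·C⁻¹·A⁻¹ = kg·m²·s⁻³·A⁻²
All reduce to kg·m²·s⁻³·A⁻² except D., which is kg·m³·s⁻³·A⁻².

D.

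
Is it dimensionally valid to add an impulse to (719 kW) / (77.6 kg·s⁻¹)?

No

Work out the base dimensions of each:
  an impulse:  [impulse] = kg·m·s⁻¹
  (719 kW) / (77.6 kg·s⁻¹):  [kg·m²·s⁻³] / [kg·s⁻¹] = m²·s⁻²
kg·m·s⁻¹ ≠ m²·s⁻², so they cannot be added.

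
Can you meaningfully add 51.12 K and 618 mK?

Yes

Work out the base dimensions of each:
  51.12 K:  K
  618 mK:  K
Both are K, so they have the same dimensions and can be added.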